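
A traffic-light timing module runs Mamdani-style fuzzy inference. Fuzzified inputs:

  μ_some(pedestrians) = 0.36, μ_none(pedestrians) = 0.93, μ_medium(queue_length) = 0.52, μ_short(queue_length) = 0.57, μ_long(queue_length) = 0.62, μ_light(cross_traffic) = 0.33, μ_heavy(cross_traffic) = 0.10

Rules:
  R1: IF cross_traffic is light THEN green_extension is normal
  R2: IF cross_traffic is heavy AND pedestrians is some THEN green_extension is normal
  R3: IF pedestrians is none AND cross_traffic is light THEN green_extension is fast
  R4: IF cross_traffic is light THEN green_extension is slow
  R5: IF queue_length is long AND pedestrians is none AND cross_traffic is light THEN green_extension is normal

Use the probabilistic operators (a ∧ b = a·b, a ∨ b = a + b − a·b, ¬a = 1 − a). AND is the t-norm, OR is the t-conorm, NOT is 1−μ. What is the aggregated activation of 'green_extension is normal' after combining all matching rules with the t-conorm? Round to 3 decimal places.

0.477

R1: light=0.33 → w = 0.3300
R2: heavy=0.10, some=0.36; AND[a·b] → w = 0.0360
R3: none=0.93, light=0.33; AND[a·b] → w = 0.3069
R4: light=0.33 → w = 0.3300
R5: long=0.62, none=0.93, light=0.33; AND[a·b] → w = 0.1903
Rules with consequent 'normal': {R1, R2, R5} → strengths 0.3300, 0.0360, 0.1903
Aggregate via t-conorm [a + b − a·b]: 0.4770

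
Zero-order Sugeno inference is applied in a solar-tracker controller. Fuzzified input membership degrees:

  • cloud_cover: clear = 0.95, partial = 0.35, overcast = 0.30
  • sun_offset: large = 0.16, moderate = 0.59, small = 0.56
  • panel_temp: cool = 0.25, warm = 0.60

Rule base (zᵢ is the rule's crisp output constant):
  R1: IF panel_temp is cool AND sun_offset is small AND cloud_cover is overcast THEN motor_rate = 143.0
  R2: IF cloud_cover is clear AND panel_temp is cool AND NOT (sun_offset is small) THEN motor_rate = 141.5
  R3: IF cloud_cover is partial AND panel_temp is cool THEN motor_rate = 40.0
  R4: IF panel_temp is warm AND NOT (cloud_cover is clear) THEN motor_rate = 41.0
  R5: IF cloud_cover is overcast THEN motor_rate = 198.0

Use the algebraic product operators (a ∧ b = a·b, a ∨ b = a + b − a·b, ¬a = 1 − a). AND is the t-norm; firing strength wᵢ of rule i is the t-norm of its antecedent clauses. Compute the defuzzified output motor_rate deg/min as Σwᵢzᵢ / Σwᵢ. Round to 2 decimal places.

R1 (z=143.0): cool=0.25, small=0.56, overcast=0.30; AND[a·b] → w = 0.0420
R2 (z=141.5): clear=0.95, cool=0.25, ¬small=1−0.56=0.44; AND[a·b] → w = 0.1045
R3 (z=40.0): partial=0.35, cool=0.25; AND[a·b] → w = 0.0875
R4 (z=41.0): warm=0.60, ¬clear=1−0.95=0.05; AND[a·b] → w = 0.0300
R5 (z=198.0): overcast=0.30 → w = 0.3000
Weighted average = (0.0420·143.0 + 0.1045·141.5 + 0.0875·40.0 + 0.0300·41.0 + 0.3000·198.0) / (0.0420 + 0.1045 + 0.0875 + 0.0300 + 0.3000)
  = 84.9227 / 0.5640 = 150.57

150.57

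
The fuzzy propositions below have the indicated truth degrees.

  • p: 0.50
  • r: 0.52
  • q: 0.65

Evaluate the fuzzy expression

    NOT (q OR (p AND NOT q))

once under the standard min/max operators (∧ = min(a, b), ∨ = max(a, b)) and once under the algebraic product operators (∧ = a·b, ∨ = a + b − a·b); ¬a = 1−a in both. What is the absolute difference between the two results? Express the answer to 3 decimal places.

Under standard min/max:
  NOT q = 1 − 0.65 = 0.35
  p AND NOT q = min(a, b) on (0.50, 0.35) = 0.35
  q OR (p AND NOT q) = max(a, b) on (0.65, 0.35) = 0.65
  NOT (q OR (p AND NOT q)) = 1 − 0.65 = 0.35
  → value = 0.3500
Under algebraic product:
  NOT q = 1 − 0.6500 = 0.3500
  p AND NOT q = a·b on (0.5000, 0.3500) = 0.1750
  q OR (p AND NOT q) = a + b − a·b on (0.6500, 0.1750) = 0.7112
  NOT (q OR (p AND NOT q)) = 1 − 0.7112 = 0.2888
  → value = 0.2888
|0.3500 − 0.2888| = 0.061

0.061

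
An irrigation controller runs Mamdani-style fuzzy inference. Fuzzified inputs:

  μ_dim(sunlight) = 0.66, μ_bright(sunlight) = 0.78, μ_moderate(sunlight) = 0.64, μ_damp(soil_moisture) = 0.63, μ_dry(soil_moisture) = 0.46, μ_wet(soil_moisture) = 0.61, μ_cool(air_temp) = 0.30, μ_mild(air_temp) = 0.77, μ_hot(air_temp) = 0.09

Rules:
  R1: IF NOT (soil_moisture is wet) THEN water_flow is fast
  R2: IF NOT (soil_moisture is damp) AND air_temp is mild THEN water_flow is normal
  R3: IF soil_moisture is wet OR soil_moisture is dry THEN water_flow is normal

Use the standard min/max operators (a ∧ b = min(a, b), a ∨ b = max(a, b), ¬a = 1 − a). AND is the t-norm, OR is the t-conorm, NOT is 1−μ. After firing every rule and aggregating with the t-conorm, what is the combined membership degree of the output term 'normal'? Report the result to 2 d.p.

0.61

R1: ¬wet=1−0.61=0.39 → w = 0.39
R2: ¬damp=1−0.63=0.37, mild=0.77; AND[min(a, b)] → w = 0.37
R3: wet=0.61, dry=0.46; OR[max(a, b)] → w = 0.61
Rules with consequent 'normal': {R2, R3} → strengths 0.37, 0.61
Aggregate via t-conorm [max(a, b)]: 0.61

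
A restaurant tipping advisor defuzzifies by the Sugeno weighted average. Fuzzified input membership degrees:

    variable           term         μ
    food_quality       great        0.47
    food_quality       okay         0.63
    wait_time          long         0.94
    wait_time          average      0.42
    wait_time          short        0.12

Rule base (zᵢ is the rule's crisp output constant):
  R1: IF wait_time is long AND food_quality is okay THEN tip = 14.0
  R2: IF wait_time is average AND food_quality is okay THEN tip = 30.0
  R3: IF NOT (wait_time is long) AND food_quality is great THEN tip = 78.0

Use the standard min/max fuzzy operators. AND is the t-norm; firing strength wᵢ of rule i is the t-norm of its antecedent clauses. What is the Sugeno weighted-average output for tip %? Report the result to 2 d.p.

23.51

R1 (z=14.0): long=0.94, okay=0.63; AND[min(a, b)] → w = 0.63
R2 (z=30.0): average=0.42, okay=0.63; AND[min(a, b)] → w = 0.42
R3 (z=78.0): ¬long=1−0.94=0.06, great=0.47; AND[min(a, b)] → w = 0.06
Weighted average = (0.63·14.0 + 0.42·30.0 + 0.06·78.0) / (0.63 + 0.42 + 0.06)
  = 26.1000 / 1.1100 = 23.51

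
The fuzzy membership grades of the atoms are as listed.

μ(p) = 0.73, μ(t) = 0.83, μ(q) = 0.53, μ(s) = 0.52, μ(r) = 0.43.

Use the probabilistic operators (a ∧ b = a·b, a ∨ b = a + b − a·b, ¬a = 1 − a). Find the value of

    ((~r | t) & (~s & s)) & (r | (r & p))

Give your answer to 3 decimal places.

0.141

~r = 1 − 0.4300 = 0.5700
~r | t = a + b − a·b on (0.5700, 0.8300) = 0.9269
~s = 1 − 0.5200 = 0.4800
~s & s = a·b on (0.4800, 0.5200) = 0.2496
(~r | t) & (~s & s) = a·b on (0.9269, 0.2496) = 0.2314
r & p = a·b on (0.4300, 0.7300) = 0.3139
r | (r & p) = a + b − a·b on (0.4300, 0.3139) = 0.6089
((~r | t) & (~s & s)) & (r | (r & p)) = a·b on (0.2314, 0.6089) = 0.1409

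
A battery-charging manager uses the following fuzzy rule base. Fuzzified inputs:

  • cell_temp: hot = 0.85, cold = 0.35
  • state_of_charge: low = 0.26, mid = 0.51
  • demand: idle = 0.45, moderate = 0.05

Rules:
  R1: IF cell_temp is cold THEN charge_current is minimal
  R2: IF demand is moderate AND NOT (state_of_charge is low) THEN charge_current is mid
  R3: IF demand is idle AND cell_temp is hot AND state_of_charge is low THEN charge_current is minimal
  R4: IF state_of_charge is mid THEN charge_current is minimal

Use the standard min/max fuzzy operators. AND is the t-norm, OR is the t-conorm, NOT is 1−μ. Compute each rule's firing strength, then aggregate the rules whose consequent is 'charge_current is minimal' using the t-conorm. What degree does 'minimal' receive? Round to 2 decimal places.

R1: cold=0.35 → w = 0.35
R2: moderate=0.05, ¬low=1−0.26=0.74; AND[min(a, b)] → w = 0.05
R3: idle=0.45, hot=0.85, low=0.26; AND[min(a, b)] → w = 0.26
R4: mid=0.51 → w = 0.51
Rules with consequent 'minimal': {R1, R3, R4} → strengths 0.35, 0.26, 0.51
Aggregate via t-conorm [max(a, b)]: 0.51

0.51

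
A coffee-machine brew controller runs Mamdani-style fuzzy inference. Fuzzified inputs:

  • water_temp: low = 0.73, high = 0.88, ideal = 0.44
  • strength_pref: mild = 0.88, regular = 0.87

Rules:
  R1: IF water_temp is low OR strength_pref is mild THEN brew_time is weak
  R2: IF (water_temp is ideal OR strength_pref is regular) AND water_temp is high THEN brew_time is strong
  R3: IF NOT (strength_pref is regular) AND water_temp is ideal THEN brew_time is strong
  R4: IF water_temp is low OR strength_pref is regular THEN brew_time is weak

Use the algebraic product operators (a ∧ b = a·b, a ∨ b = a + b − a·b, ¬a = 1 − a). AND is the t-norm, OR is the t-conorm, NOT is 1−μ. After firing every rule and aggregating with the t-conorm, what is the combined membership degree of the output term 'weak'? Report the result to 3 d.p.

0.999

R1: low=0.73, mild=0.88; OR[a + b − a·b] → w = 0.9676
R2: (ideal=0.44 OR regular=0.87) = 0.9272; AND[a·b] with high=0.88 → w = 0.8159
R3: ¬regular=1−0.87=0.13, ideal=0.44; AND[a·b] → w = 0.0572
R4: low=0.73, regular=0.87; OR[a + b − a·b] → w = 0.9649
Rules with consequent 'weak': {R1, R4} → strengths 0.9676, 0.9649
Aggregate via t-conorm [a + b − a·b]: 0.9989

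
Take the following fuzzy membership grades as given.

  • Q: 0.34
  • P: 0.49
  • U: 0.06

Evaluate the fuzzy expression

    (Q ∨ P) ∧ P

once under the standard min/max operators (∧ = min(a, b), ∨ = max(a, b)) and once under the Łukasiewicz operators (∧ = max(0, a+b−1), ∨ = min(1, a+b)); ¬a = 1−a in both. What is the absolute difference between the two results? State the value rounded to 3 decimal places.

0.170

Under standard min/max:
  Q ∨ P = max(a, b) on (0.34, 0.49) = 0.49
  (Q ∨ P) ∧ P = min(a, b) on (0.49, 0.49) = 0.49
  → value = 0.4900
Under Łukasiewicz:
  Q ∨ P = min(1, a+b) on (0.34, 0.49) = 0.83
  (Q ∨ P) ∧ P = max(0, a+b−1) on (0.83, 0.49) = 0.32
  → value = 0.3200
|0.4900 − 0.3200| = 0.170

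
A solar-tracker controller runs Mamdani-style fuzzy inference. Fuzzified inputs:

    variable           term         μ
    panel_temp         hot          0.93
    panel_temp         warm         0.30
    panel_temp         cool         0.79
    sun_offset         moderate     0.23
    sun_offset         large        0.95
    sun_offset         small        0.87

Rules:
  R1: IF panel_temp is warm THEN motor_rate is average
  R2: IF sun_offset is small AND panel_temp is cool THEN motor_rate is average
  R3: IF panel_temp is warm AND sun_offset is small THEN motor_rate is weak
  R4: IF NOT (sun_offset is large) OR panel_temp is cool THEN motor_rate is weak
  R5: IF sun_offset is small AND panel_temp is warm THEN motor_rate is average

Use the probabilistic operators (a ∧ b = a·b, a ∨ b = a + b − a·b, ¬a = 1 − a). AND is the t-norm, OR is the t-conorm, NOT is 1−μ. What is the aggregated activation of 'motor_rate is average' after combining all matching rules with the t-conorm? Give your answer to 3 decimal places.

R1: warm=0.30 → w = 0.3000
R2: small=0.87, cool=0.79; AND[a·b] → w = 0.6873
R3: warm=0.30, small=0.87; AND[a·b] → w = 0.2610
R4: ¬large=1−0.95=0.05, cool=0.79; OR[a + b − a·b] → w = 0.8005
R5: small=0.87, warm=0.30; AND[a·b] → w = 0.2610
Rules with consequent 'average': {R1, R2, R5} → strengths 0.3000, 0.6873, 0.2610
Aggregate via t-conorm [a + b − a·b]: 0.8382

0.838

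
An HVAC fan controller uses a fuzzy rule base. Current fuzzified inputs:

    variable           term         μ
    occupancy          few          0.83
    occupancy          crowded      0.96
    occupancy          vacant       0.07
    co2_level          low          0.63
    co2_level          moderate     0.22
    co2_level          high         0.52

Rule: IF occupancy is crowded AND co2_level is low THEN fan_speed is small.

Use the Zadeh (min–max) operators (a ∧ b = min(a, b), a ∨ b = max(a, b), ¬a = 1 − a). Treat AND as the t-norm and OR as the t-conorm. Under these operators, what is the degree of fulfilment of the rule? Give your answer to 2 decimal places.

firing strength: crowded=0.96, low=0.63; AND[min(a, b)] → w = 0.63

0.63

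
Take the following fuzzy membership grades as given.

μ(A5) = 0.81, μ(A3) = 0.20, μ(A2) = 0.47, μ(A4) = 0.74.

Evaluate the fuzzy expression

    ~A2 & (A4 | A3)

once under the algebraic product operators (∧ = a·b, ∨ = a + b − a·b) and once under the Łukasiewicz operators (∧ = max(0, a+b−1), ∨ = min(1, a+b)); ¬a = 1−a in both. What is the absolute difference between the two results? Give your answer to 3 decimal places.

Under algebraic product:
  ~A2 = 1 − 0.4700 = 0.5300
  A4 | A3 = a + b − a·b on (0.7400, 0.2000) = 0.7920
  ~A2 & (A4 | A3) = a·b on (0.5300, 0.7920) = 0.4198
  → value = 0.4198
Under Łukasiewicz:
  ~A2 = 1 − 0.47 = 0.53
  A4 | A3 = min(1, a+b) on (0.74, 0.20) = 0.94
  ~A2 & (A4 | A3) = max(0, a+b−1) on (0.53, 0.94) = 0.47
  → value = 0.4700
|0.4198 − 0.4700| = 0.050

0.050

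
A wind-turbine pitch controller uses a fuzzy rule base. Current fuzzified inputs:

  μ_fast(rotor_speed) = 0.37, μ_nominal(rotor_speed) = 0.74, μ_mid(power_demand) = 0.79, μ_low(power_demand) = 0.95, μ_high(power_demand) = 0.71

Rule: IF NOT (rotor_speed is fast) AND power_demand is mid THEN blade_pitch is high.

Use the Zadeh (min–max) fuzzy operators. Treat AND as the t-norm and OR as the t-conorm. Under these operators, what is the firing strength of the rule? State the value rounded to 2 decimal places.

0.63

firing strength: ¬fast=1−0.37=0.63, mid=0.79; AND[min(a, b)] → w = 0.63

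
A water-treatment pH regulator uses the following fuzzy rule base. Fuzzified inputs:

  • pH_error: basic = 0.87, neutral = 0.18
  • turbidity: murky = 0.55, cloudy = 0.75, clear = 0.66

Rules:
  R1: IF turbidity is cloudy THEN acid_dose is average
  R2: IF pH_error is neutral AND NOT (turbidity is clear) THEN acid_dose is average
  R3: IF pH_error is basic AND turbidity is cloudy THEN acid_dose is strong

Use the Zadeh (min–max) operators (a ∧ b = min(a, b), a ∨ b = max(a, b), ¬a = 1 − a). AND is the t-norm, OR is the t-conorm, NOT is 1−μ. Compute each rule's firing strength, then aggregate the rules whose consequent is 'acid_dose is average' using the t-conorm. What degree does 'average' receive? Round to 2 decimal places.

0.75

R1: cloudy=0.75 → w = 0.75
R2: neutral=0.18, ¬clear=1−0.66=0.34; AND[min(a, b)] → w = 0.18
R3: basic=0.87, cloudy=0.75; AND[min(a, b)] → w = 0.75
Rules with consequent 'average': {R1, R2} → strengths 0.75, 0.18
Aggregate via t-conorm [max(a, b)]: 0.75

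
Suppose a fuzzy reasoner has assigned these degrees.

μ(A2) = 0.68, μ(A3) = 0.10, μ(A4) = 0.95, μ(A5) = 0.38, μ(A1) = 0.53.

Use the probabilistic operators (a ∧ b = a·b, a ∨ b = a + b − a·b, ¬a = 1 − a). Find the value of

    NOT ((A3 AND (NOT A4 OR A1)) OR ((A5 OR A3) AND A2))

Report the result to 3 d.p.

0.661

NOT A4 = 1 − 0.9500 = 0.0500
NOT A4 OR A1 = a + b − a·b on (0.0500, 0.5300) = 0.5535
A3 AND (NOT A4 OR A1) = a·b on (0.1000, 0.5535) = 0.0554
A5 OR A3 = a + b − a·b on (0.3800, 0.1000) = 0.4420
(A5 OR A3) AND A2 = a·b on (0.4420, 0.6800) = 0.3006
(A3 AND (NOT A4 OR A1)) OR ((A5 OR A3) AND A2) = a + b − a·b on (0.0554, 0.3006) = 0.3393
NOT ((A3 AND (NOT A4 OR A1)) OR ((A5 OR A3) AND A2)) = 1 − 0.3393 = 0.6607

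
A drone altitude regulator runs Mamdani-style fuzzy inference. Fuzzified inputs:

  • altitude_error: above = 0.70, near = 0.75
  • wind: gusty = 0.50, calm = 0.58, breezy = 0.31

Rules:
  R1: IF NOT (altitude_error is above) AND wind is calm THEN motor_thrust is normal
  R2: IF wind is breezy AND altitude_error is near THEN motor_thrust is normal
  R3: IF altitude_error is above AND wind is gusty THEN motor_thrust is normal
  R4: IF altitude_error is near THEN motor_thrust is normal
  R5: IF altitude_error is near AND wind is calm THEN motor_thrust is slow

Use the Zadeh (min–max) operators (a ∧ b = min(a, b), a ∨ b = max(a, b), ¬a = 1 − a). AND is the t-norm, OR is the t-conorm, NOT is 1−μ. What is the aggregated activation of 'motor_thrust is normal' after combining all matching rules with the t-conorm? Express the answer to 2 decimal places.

0.75

R1: ¬above=1−0.70=0.30, calm=0.58; AND[min(a, b)] → w = 0.30
R2: breezy=0.31, near=0.75; AND[min(a, b)] → w = 0.31
R3: above=0.70, gusty=0.50; AND[min(a, b)] → w = 0.50
R4: near=0.75 → w = 0.75
R5: near=0.75, calm=0.58; AND[min(a, b)] → w = 0.58
Rules with consequent 'normal': {R1, R2, R3, R4} → strengths 0.30, 0.31, 0.50, 0.75
Aggregate via t-conorm [max(a, b)]: 0.75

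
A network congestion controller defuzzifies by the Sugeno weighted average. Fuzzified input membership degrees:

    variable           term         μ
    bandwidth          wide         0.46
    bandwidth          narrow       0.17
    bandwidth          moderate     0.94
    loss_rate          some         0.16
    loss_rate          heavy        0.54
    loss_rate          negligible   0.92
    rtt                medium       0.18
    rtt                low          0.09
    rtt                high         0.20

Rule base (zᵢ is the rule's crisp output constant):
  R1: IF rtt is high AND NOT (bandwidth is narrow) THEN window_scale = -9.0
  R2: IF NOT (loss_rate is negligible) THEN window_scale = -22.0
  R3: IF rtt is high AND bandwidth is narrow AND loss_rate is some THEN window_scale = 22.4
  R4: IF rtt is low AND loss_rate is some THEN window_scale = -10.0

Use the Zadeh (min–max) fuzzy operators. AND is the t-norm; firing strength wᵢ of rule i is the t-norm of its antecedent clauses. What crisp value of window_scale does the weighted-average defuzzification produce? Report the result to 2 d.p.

-1.65

R1 (z=-9.0): high=0.20, ¬narrow=1−0.17=0.83; AND[min(a, b)] → w = 0.20
R2 (z=-22.0): ¬negligible=1−0.92=0.08 → w = 0.08
R3 (z=22.4): high=0.20, narrow=0.17, some=0.16; AND[min(a, b)] → w = 0.16
R4 (z=-10.0): low=0.09, some=0.16; AND[min(a, b)] → w = 0.09
Weighted average = (0.20·-9.0 + 0.08·-22.0 + 0.16·22.4 + 0.09·-10.0) / (0.20 + 0.08 + 0.16 + 0.09)
  = -0.8760 / 0.5300 = -1.65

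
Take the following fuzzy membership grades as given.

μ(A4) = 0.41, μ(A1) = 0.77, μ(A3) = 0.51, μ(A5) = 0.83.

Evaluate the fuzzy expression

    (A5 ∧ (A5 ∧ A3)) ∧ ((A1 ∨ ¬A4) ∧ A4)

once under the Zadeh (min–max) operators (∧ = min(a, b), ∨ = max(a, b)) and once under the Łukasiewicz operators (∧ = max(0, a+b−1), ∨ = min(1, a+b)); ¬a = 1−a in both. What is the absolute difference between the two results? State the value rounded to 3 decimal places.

0.410

Under Zadeh (min–max):
  A5 ∧ A3 = min(a, b) on (0.83, 0.51) = 0.51
  A5 ∧ (A5 ∧ A3) = min(a, b) on (0.83, 0.51) = 0.51
  ¬A4 = 1 − 0.41 = 0.59
  A1 ∨ ¬A4 = max(a, b) on (0.77, 0.59) = 0.77
  (A1 ∨ ¬A4) ∧ A4 = min(a, b) on (0.77, 0.41) = 0.41
  (A5 ∧ (A5 ∧ A3)) ∧ ((A1 ∨ ¬A4) ∧ A4) = min(a, b) on (0.51, 0.41) = 0.41
  → value = 0.4100
Under Łukasiewicz:
  A5 ∧ A3 = max(0, a+b−1) on (0.83, 0.51) = 0.34
  A5 ∧ (A5 ∧ A3) = max(0, a+b−1) on (0.83, 0.34) = 0.17
  ¬A4 = 1 − 0.41 = 0.59
  A1 ∨ ¬A4 = min(1, a+b) on (0.77, 0.59) = 1.00
  (A1 ∨ ¬A4) ∧ A4 = max(0, a+b−1) on (1.00, 0.41) = 0.41
  (A5 ∧ (A5 ∧ A3)) ∧ ((A1 ∨ ¬A4) ∧ A4) = max(0, a+b−1) on (0.17, 0.41) = 0.00
  → value = 0.0000
|0.4100 − 0.0000| = 0.410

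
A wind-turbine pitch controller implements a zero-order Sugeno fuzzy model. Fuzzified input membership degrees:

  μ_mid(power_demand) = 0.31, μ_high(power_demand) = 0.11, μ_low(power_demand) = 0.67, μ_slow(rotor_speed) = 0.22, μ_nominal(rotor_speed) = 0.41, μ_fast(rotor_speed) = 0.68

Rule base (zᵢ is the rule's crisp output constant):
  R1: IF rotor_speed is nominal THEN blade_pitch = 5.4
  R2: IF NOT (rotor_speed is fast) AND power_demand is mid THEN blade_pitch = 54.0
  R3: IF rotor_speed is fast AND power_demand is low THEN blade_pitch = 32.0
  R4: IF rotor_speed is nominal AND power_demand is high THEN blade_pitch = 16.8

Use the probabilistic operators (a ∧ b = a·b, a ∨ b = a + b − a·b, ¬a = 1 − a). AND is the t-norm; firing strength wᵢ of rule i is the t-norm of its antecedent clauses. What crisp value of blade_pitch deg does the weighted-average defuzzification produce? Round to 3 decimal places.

R1 (z=5.4): nominal=0.41 → w = 0.4100
R2 (z=54.0): ¬fast=1−0.68=0.32, mid=0.31; AND[a·b] → w = 0.0992
R3 (z=32.0): fast=0.68, low=0.67; AND[a·b] → w = 0.4556
R4 (z=16.8): nominal=0.41, high=0.11; AND[a·b] → w = 0.0451
Weighted average = (0.4100·5.4 + 0.0992·54.0 + 0.4556·32.0 + 0.0451·16.8) / (0.4100 + 0.0992 + 0.4556 + 0.0451)
  = 22.9077 / 1.0099 = 22.683

22.683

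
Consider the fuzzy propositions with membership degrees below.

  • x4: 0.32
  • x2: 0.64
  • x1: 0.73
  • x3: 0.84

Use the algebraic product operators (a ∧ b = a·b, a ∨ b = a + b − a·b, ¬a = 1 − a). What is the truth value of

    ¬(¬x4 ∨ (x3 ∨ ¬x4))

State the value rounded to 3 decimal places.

0.016

¬x4 = 1 − 0.3200 = 0.6800
¬x4 = 1 − 0.3200 = 0.6800
x3 ∨ ¬x4 = a + b − a·b on (0.8400, 0.6800) = 0.9488
¬x4 ∨ (x3 ∨ ¬x4) = a + b − a·b on (0.6800, 0.9488) = 0.9836
¬(¬x4 ∨ (x3 ∨ ¬x4)) = 1 − 0.9836 = 0.0164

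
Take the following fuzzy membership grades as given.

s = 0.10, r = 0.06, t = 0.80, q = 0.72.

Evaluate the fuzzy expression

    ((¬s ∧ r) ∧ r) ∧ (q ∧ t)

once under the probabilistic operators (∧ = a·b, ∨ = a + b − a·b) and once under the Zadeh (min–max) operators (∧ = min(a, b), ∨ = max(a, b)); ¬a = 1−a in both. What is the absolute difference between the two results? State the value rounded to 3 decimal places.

Under probabilistic:
  ¬s = 1 − 0.1000 = 0.9000
  ¬s ∧ r = a·b on (0.9000, 0.0600) = 0.0540
  (¬s ∧ r) ∧ r = a·b on (0.0540, 0.0600) = 0.0032
  q ∧ t = a·b on (0.7200, 0.8000) = 0.5760
  ((¬s ∧ r) ∧ r) ∧ (q ∧ t) = a·b on (0.0032, 0.5760) = 0.0019
  → value = 0.0019
Under Zadeh (min–max):
  ¬s = 1 − 0.10 = 0.90
  ¬s ∧ r = min(a, b) on (0.90, 0.06) = 0.06
  (¬s ∧ r) ∧ r = min(a, b) on (0.06, 0.06) = 0.06
  q ∧ t = min(a, b) on (0.72, 0.80) = 0.72
  ((¬s ∧ r) ∧ r) ∧ (q ∧ t) = min(a, b) on (0.06, 0.72) = 0.06
  → value = 0.0600
|0.0019 − 0.0600| = 0.058

0.058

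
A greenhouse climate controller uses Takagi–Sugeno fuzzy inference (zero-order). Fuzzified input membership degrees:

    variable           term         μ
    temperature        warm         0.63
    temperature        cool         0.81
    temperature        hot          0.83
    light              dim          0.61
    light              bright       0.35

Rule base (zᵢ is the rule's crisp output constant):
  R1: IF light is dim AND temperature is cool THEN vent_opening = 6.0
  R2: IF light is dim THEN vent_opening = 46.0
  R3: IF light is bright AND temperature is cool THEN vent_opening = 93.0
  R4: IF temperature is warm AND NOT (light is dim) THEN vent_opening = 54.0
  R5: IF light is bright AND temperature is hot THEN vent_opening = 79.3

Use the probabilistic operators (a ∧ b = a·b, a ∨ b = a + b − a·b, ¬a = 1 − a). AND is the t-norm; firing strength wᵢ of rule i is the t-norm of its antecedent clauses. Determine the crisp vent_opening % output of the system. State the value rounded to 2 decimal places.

R1 (z=6.0): dim=0.61, cool=0.81; AND[a·b] → w = 0.4941
R2 (z=46.0): dim=0.61 → w = 0.6100
R3 (z=93.0): bright=0.35, cool=0.81; AND[a·b] → w = 0.2835
R4 (z=54.0): warm=0.63, ¬dim=1−0.61=0.39; AND[a·b] → w = 0.2457
R5 (z=79.3): bright=0.35, hot=0.83; AND[a·b] → w = 0.2905
Weighted average = (0.4941·6.0 + 0.6100·46.0 + 0.2835·93.0 + 0.2457·54.0 + 0.2905·79.3) / (0.4941 + 0.6100 + 0.2835 + 0.2457 + 0.2905)
  = 93.6945 / 1.9238 = 48.70

48.70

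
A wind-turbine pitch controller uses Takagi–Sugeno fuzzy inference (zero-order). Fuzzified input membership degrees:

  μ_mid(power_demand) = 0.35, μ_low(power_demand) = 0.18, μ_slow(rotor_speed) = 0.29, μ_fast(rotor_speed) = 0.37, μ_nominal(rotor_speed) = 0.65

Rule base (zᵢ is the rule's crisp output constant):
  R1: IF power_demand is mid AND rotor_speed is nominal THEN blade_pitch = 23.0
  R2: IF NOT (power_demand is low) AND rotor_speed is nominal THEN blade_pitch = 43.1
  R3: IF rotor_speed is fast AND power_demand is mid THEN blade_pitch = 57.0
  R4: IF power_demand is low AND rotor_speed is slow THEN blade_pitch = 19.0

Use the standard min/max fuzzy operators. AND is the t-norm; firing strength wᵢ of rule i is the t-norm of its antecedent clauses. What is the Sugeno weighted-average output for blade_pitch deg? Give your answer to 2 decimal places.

38.85

R1 (z=23.0): mid=0.35, nominal=0.65; AND[min(a, b)] → w = 0.35
R2 (z=43.1): ¬low=1−0.18=0.82, nominal=0.65; AND[min(a, b)] → w = 0.65
R3 (z=57.0): fast=0.37, mid=0.35; AND[min(a, b)] → w = 0.35
R4 (z=19.0): low=0.18, slow=0.29; AND[min(a, b)] → w = 0.18
Weighted average = (0.35·23.0 + 0.65·43.1 + 0.35·57.0 + 0.18·19.0) / (0.35 + 0.65 + 0.35 + 0.18)
  = 59.4350 / 1.5300 = 38.85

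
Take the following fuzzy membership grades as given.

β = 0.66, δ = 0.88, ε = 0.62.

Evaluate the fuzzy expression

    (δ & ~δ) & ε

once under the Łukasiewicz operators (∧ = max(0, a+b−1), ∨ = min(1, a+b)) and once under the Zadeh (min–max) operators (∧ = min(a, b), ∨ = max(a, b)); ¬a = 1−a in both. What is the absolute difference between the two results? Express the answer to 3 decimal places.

0.120

Under Łukasiewicz:
  ~δ = 1 − 0.88 = 0.12
  δ & ~δ = max(0, a+b−1) on (0.88, 0.12) = 0.00
  (δ & ~δ) & ε = max(0, a+b−1) on (0.00, 0.62) = 0.00
  → value = 0.0000
Under Zadeh (min–max):
  ~δ = 1 − 0.88 = 0.12
  δ & ~δ = min(a, b) on (0.88, 0.12) = 0.12
  (δ & ~δ) & ε = min(a, b) on (0.12, 0.62) = 0.12
  → value = 0.1200
|0.0000 − 0.1200| = 0.120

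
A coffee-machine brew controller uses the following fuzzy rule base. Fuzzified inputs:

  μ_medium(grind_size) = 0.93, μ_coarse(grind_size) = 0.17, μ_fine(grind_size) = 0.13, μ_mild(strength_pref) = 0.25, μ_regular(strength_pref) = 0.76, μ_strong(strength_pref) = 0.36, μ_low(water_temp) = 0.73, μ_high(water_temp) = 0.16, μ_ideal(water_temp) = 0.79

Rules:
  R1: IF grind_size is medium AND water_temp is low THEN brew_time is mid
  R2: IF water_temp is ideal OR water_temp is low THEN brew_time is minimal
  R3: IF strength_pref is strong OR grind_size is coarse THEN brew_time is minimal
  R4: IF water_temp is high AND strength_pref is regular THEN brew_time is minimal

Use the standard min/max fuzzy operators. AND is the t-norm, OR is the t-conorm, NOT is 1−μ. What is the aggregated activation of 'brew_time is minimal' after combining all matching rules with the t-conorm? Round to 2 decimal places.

R1: medium=0.93, low=0.73; AND[min(a, b)] → w = 0.73
R2: ideal=0.79, low=0.73; OR[max(a, b)] → w = 0.79
R3: strong=0.36, coarse=0.17; OR[max(a, b)] → w = 0.36
R4: high=0.16, regular=0.76; AND[min(a, b)] → w = 0.16
Rules with consequent 'minimal': {R2, R3, R4} → strengths 0.79, 0.36, 0.16
Aggregate via t-conorm [max(a, b)]: 0.79

0.79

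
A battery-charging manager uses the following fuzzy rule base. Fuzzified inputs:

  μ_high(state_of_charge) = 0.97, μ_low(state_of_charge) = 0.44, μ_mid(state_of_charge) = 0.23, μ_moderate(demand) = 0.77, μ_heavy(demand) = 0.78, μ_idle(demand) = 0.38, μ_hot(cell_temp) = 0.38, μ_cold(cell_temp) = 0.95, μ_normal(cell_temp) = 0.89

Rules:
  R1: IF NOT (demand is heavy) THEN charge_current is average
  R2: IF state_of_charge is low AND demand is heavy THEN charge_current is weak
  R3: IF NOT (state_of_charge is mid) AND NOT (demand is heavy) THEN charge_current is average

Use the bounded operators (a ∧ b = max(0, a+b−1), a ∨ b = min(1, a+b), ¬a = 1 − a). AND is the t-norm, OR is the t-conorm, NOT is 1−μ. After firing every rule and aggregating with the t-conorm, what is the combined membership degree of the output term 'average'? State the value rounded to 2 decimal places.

0.22

R1: ¬heavy=1−0.78=0.22 → w = 0.22
R2: low=0.44, heavy=0.78; AND[max(0, a+b−1)] → w = 0.22
R3: ¬mid=1−0.23=0.77, ¬heavy=1−0.78=0.22; AND[max(0, a+b−1)] → w = 0.00
Rules with consequent 'average': {R1, R3} → strengths 0.22, 0.00
Aggregate via t-conorm [min(1, a+b)]: 0.22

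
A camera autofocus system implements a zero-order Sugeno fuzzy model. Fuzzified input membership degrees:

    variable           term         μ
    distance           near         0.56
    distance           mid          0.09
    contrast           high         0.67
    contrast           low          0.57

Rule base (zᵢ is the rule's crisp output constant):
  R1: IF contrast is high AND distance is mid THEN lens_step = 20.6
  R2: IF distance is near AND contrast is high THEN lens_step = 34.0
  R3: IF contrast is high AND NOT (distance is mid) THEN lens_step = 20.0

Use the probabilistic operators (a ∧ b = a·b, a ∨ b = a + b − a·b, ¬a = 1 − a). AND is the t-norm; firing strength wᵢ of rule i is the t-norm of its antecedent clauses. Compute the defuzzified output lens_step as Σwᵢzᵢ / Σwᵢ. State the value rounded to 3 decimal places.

25.060

R1 (z=20.6): high=0.67, mid=0.09; AND[a·b] → w = 0.0603
R2 (z=34.0): near=0.56, high=0.67; AND[a·b] → w = 0.3752
R3 (z=20.0): high=0.67, ¬mid=1−0.09=0.91; AND[a·b] → w = 0.6097
Weighted average = (0.0603·20.6 + 0.3752·34.0 + 0.6097·20.0) / (0.0603 + 0.3752 + 0.6097)
  = 26.1930 / 1.0452 = 25.060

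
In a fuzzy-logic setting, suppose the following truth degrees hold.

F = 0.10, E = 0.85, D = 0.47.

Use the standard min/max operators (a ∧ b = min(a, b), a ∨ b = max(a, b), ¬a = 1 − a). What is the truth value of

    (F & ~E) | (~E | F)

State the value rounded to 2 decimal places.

~E = 1 − 0.85 = 0.15
F & ~E = min(a, b) on (0.10, 0.15) = 0.10
~E = 1 − 0.85 = 0.15
~E | F = max(a, b) on (0.15, 0.10) = 0.15
(F & ~E) | (~E | F) = max(a, b) on (0.10, 0.15) = 0.15

0.15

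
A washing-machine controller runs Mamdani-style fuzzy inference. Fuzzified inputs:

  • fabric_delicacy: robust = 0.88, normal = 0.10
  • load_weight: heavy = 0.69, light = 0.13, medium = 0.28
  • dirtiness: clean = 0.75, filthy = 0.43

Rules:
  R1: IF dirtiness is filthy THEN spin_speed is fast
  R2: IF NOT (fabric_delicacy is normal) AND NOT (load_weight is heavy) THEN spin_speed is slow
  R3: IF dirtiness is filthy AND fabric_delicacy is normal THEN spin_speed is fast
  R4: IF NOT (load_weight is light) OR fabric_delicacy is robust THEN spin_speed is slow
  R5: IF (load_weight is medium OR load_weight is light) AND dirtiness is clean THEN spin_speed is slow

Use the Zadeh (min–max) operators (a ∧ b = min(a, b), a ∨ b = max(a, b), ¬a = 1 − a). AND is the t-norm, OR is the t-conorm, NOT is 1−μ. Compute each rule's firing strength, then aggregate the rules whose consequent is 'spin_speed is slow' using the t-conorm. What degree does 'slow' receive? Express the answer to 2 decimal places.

0.88

R1: filthy=0.43 → w = 0.43
R2: ¬normal=1−0.10=0.90, ¬heavy=1−0.69=0.31; AND[min(a, b)] → w = 0.31
R3: filthy=0.43, normal=0.10; AND[min(a, b)] → w = 0.10
R4: ¬light=1−0.13=0.87, robust=0.88; OR[max(a, b)] → w = 0.88
R5: (medium=0.28 OR light=0.13) = 0.28; AND[min(a, b)] with clean=0.75 → w = 0.28
Rules with consequent 'slow': {R2, R4, R5} → strengths 0.31, 0.88, 0.28
Aggregate via t-conorm [max(a, b)]: 0.88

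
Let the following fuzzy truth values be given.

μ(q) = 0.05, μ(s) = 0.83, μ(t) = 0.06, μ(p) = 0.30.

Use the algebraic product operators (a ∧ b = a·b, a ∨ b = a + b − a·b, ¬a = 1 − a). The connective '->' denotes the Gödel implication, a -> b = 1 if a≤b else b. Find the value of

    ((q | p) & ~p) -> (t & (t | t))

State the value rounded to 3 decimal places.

0.007

q | p = a + b − a·b on (0.0500, 0.3000) = 0.3350
~p = 1 − 0.3000 = 0.7000
(q | p) & ~p = a·b on (0.3350, 0.7000) = 0.2345
t | t = a + b − a·b on (0.0600, 0.0600) = 0.1164
t & (t | t) = a·b on (0.0600, 0.1164) = 0.0070
((q | p) & ~p) -> (t & (t | t))  [Gödel: 1 if a≤b else b] with a=0.2345, b=0.0070 → 0.0070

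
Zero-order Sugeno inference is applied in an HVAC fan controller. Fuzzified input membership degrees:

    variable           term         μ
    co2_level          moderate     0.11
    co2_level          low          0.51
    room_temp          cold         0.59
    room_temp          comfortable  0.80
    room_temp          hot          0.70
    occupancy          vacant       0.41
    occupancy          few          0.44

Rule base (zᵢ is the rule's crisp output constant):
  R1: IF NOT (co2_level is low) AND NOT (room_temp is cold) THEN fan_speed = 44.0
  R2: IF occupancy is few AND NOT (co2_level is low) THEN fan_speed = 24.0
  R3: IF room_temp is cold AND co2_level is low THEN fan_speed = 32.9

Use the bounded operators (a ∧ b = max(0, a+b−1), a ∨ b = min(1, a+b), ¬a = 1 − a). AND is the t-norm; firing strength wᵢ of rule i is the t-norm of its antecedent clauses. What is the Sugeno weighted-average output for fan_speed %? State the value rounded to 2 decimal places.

R1 (z=44.0): ¬low=1−0.51=0.49, ¬cold=1−0.59=0.41; AND[max(0, a+b−1)] → w = 0.00
R2 (z=24.0): few=0.44, ¬low=1−0.51=0.49; AND[max(0, a+b−1)] → w = 0.00
R3 (z=32.9): cold=0.59, low=0.51; AND[max(0, a+b−1)] → w = 0.10
Weighted average = (0.00·44.0 + 0.00·24.0 + 0.10·32.9) / (0.00 + 0.00 + 0.10)
  = 3.2900 / 0.1000 = 32.90

32.90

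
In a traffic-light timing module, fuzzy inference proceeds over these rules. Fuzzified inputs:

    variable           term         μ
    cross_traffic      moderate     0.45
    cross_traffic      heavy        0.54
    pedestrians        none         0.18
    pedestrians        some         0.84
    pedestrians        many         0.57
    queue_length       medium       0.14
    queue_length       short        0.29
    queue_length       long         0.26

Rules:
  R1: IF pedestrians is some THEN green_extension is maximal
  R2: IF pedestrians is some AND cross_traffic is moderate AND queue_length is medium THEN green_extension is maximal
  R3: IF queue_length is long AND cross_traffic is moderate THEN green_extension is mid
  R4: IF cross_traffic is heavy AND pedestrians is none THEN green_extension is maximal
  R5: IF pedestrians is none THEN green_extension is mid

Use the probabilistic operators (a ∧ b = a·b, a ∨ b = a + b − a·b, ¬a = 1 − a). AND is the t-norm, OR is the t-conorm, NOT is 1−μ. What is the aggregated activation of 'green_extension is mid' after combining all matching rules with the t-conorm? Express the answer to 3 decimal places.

R1: some=0.84 → w = 0.8400
R2: some=0.84, moderate=0.45, medium=0.14; AND[a·b] → w = 0.0529
R3: long=0.26, moderate=0.45; AND[a·b] → w = 0.1170
R4: heavy=0.54, none=0.18; AND[a·b] → w = 0.0972
R5: none=0.18 → w = 0.1800
Rules with consequent 'mid': {R3, R5} → strengths 0.1170, 0.1800
Aggregate via t-conorm [a + b − a·b]: 0.2759

0.276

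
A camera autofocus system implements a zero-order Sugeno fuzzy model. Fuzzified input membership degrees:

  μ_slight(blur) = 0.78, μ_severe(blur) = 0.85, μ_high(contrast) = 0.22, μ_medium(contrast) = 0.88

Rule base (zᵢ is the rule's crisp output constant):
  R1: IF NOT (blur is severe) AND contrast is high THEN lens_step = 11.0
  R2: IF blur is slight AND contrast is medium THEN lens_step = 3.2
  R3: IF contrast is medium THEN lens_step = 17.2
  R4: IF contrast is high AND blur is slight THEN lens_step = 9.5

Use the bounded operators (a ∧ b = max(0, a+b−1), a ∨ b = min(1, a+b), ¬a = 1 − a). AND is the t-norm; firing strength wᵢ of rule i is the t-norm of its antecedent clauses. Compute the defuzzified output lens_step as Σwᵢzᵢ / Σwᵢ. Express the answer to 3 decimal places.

R1 (z=11.0): ¬severe=1−0.85=0.15, high=0.22; AND[max(0, a+b−1)] → w = 0.00
R2 (z=3.2): slight=0.78, medium=0.88; AND[max(0, a+b−1)] → w = 0.66
R3 (z=17.2): medium=0.88 → w = 0.88
R4 (z=9.5): high=0.22, slight=0.78; AND[max(0, a+b−1)] → w = 0.00
Weighted average = (0.00·11.0 + 0.66·3.2 + 0.88·17.2 + 0.00·9.5) / (0.00 + 0.66 + 0.88 + 0.00)
  = 17.2480 / 1.5400 = 11.200

11.200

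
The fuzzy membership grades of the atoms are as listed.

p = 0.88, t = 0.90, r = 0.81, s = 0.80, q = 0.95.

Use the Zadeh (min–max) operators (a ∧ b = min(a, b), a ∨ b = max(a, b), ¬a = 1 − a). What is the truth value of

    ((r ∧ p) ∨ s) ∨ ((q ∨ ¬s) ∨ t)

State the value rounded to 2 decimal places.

r ∧ p = min(a, b) on (0.81, 0.88) = 0.81
(r ∧ p) ∨ s = max(a, b) on (0.81, 0.80) = 0.81
¬s = 1 − 0.80 = 0.20
q ∨ ¬s = max(a, b) on (0.95, 0.20) = 0.95
(q ∨ ¬s) ∨ t = max(a, b) on (0.95, 0.90) = 0.95
((r ∧ p) ∨ s) ∨ ((q ∨ ¬s) ∨ t) = max(a, b) on (0.81, 0.95) = 0.95

0.95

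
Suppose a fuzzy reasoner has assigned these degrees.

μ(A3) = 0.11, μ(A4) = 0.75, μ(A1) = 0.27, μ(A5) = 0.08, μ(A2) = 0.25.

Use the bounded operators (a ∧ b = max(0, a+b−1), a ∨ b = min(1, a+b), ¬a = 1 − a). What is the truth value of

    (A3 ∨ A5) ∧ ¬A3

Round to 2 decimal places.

0.08

A3 ∨ A5 = min(1, a+b) on (0.11, 0.08) = 0.19
¬A3 = 1 − 0.11 = 0.89
(A3 ∨ A5) ∧ ¬A3 = max(0, a+b−1) on (0.19, 0.89) = 0.08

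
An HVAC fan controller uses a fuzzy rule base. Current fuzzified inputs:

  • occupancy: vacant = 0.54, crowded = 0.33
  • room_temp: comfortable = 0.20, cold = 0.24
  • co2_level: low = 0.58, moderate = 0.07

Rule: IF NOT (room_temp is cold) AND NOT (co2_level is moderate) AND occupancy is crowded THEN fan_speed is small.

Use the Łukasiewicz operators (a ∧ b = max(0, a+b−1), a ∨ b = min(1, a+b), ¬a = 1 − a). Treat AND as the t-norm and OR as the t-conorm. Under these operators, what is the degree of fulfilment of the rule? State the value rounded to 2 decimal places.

0.02

firing strength: ¬cold=1−0.24=0.76, ¬moderate=1−0.07=0.93, crowded=0.33; AND[max(0, a+b−1)] → w = 0.02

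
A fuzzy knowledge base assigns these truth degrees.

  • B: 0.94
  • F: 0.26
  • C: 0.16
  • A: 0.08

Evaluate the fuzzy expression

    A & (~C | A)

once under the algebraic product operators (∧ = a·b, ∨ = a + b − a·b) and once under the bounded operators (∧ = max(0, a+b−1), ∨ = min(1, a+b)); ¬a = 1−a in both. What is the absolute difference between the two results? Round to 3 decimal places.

0.068

Under algebraic product:
  ~C = 1 − 0.1600 = 0.8400
  ~C | A = a + b − a·b on (0.8400, 0.0800) = 0.8528
  A & (~C | A) = a·b on (0.0800, 0.8528) = 0.0682
  → value = 0.0682
Under bounded:
  ~C = 1 − 0.16 = 0.84
  ~C | A = min(1, a+b) on (0.84, 0.08) = 0.92
  A & (~C | A) = max(0, a+b−1) on (0.08, 0.92) = 0.00
  → value = 0.0000
|0.0682 − 0.0000| = 0.068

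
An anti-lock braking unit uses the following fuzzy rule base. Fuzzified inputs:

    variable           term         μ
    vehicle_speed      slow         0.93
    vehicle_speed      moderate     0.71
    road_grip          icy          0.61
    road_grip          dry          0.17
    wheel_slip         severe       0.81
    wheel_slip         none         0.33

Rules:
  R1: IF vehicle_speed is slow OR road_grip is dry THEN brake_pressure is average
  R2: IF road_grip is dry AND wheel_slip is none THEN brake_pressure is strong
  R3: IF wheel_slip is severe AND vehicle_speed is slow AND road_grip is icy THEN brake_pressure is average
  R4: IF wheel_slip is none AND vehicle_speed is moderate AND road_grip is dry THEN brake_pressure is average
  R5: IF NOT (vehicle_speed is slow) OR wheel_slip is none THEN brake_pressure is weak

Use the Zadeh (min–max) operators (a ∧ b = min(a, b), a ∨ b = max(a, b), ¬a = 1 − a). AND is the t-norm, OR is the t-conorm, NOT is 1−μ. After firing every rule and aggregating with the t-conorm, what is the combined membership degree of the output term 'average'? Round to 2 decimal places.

0.93

R1: slow=0.93, dry=0.17; OR[max(a, b)] → w = 0.93
R2: dry=0.17, none=0.33; AND[min(a, b)] → w = 0.17
R3: severe=0.81, slow=0.93, icy=0.61; AND[min(a, b)] → w = 0.61
R4: none=0.33, moderate=0.71, dry=0.17; AND[min(a, b)] → w = 0.17
R5: ¬slow=1−0.93=0.07, none=0.33; OR[max(a, b)] → w = 0.33
Rules with consequent 'average': {R1, R3, R4} → strengths 0.93, 0.61, 0.17
Aggregate via t-conorm [max(a, b)]: 0.93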